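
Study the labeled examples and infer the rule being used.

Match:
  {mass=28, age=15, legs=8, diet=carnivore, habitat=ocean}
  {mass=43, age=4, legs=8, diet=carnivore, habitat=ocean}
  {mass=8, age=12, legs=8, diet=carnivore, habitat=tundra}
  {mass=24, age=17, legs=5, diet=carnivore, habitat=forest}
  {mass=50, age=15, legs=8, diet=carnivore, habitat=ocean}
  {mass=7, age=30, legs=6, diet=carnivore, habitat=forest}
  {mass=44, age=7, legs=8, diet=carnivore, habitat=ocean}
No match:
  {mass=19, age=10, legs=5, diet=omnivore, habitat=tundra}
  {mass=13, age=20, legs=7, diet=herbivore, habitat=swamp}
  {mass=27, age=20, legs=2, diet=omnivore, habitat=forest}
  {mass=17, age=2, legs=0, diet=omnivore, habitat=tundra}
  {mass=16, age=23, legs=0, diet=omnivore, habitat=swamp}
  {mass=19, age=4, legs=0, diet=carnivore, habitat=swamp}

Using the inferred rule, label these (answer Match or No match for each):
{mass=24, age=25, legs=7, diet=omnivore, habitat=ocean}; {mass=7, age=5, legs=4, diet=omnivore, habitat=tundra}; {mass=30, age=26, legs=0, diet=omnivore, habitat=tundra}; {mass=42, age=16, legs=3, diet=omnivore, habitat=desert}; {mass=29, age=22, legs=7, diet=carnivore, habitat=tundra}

The distinguishing property — diet is carnivore AND legs ≥ 2 — holds for all the 'Match' cases and none of the 'No match' cases.
{mass=24, age=25, legs=7, diet=omnivore, habitat=ocean}: diet is omnivore, legs = 7 — does not satisfy this, so No match.
{mass=7, age=5, legs=4, diet=omnivore, habitat=tundra}: diet is omnivore, legs = 4 — does not satisfy this, so No match.
{mass=30, age=26, legs=0, diet=omnivore, habitat=tundra}: diet is omnivore, legs = 0 — does not satisfy this, so No match.
{mass=42, age=16, legs=3, diet=omnivore, habitat=desert}: diet is omnivore, legs = 3 — does not satisfy this, so No match.
{mass=29, age=22, legs=7, diet=carnivore, habitat=tundra}: diet is carnivore, legs = 7 — has this property, so Match.

No match, No match, No match, No match, Match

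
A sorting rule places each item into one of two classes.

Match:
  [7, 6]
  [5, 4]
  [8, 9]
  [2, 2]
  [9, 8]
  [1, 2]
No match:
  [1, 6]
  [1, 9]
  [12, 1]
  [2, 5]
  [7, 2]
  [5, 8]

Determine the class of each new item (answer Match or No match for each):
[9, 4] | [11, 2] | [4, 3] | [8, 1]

No match, No match, Match, No match

Every 'Match' example satisfies: |first − second| ≤ 1. None of the 'No match' examples do.
[9, 4]: No match (|9−4| = 5). [11, 2]: No match (|11−2| = 9). [4, 3]: Match (|4−3| = 1). [8, 1]: No match (|8−1| = 7).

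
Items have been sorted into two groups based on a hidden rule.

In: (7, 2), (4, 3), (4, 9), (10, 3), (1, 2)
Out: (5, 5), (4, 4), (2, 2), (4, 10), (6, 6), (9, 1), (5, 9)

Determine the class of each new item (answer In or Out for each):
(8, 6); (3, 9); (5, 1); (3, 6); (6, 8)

Out, Out, Out, In, Out

The pattern is that an item is 'In' exactly when: sum is odd.
(8, 6): Out (8+6 = 14).
(3, 9): Out (3+9 = 12).
(5, 1): Out (5+1 = 6).
(3, 6): In (3+6 = 9).
(6, 8): Out (6+8 = 14).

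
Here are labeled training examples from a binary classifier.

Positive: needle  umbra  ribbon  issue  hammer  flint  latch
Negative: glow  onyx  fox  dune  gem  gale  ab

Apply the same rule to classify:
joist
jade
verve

The distinguishing property — length ≥ 5 — holds for all the 'Positive' cases and none of the 'Negative' cases.

Positive, Negative, Positive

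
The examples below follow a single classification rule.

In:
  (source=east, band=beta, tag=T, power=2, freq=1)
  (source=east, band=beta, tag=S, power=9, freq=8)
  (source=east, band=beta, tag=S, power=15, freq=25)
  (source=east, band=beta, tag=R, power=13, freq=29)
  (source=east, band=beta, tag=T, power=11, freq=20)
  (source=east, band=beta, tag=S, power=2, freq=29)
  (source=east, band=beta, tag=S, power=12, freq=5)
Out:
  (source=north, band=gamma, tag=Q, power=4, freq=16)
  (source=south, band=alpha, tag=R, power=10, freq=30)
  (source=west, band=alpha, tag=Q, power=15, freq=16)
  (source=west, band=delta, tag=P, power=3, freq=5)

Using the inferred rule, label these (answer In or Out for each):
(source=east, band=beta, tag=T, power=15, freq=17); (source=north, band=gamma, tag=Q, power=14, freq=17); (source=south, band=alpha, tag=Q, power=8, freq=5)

In, Out, Out

The pattern is that an item is 'In' exactly when: band is beta.
(source=east, band=beta, tag=T, power=15, freq=17): band is beta — checks out, so In.
(source=north, band=gamma, tag=Q, power=14, freq=17): band is gamma — fails the rule, so Out.
(source=south, band=alpha, tag=Q, power=8, freq=5): band is alpha — fails the rule, so Out.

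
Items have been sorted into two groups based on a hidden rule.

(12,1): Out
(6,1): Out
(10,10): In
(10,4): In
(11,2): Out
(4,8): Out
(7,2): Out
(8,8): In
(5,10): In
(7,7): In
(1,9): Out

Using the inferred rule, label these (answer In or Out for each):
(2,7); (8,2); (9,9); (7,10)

Out, Out, In, In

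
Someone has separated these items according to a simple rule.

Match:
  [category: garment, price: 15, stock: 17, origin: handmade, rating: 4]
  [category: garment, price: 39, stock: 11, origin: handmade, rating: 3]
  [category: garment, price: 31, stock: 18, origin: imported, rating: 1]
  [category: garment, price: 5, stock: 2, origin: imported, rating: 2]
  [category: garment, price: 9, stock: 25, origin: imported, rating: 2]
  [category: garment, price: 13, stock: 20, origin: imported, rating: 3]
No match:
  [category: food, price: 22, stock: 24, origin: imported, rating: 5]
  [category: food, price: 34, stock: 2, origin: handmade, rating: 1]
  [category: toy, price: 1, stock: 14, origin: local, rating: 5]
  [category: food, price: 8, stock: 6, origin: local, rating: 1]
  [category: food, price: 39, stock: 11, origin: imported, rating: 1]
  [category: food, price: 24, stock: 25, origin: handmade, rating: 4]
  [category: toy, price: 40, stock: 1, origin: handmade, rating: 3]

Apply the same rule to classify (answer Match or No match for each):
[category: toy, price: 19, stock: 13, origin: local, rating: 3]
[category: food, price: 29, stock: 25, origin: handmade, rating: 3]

No match, No match

The distinguishing property — category is garment — holds for all the 'Match' cases and none of the 'No match' cases.
[category: toy, price: 19, stock: 13, origin: local, rating: 3] — category is toy, hence No match. [category: food, price: 29, stock: 25, origin: handmade, rating: 3] — category is food, hence No match.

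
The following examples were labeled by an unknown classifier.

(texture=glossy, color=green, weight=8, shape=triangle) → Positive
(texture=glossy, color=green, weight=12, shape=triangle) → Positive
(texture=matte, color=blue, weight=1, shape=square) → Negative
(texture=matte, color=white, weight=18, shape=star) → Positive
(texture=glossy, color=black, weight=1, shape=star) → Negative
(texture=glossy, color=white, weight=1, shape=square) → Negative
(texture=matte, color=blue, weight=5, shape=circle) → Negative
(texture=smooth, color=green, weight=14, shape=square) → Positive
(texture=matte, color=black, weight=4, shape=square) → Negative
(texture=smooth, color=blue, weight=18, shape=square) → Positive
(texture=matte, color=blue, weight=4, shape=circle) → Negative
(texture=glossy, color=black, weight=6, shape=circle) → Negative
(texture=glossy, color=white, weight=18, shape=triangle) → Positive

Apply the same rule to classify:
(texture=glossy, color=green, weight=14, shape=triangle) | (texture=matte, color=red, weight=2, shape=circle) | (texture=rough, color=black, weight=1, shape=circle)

Positive, Negative, Negative

The distinguishing property — weight ≥ 8 — holds for all the 'Positive' cases and none of the 'Negative' cases.
Positive: (texture=glossy, color=green, weight=14, shape=triangle), since weight = 14. Negative: (texture=matte, color=red, weight=2, shape=circle), since weight = 2. Negative: (texture=rough, color=black, weight=1, shape=circle), since weight = 1.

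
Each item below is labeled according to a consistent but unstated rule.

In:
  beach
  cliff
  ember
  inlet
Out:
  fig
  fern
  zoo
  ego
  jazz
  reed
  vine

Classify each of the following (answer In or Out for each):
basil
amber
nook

In, In, Out

The common property of the 'In' items is: length 5. No 'Out' item has it.
basil → length 5 → In. amber → length 5 → In. nook → length 4 → Out.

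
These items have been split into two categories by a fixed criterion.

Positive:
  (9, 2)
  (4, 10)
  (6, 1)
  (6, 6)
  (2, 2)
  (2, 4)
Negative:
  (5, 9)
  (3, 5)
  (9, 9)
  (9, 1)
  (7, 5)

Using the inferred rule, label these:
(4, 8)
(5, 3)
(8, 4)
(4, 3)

A rule that fits every label: product is even — true of each 'Positive' example, false of each 'Negative' one.
(4, 8) → 4·8 = 32 → Positive.
(5, 3) → 5·3 = 15 → Negative.
(8, 4) → 8·4 = 32 → Positive.
(4, 3) → 4·3 = 12 → Positive.

Positive, Negative, Positive, Positive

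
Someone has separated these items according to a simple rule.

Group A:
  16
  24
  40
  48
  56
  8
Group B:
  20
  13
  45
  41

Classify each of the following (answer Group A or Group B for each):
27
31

Group B, Group B

'Group A' ⟺ multiple of 8.
27: Group B (27 = 8·3 + 3). 31: Group B (31 = 8·3 + 7).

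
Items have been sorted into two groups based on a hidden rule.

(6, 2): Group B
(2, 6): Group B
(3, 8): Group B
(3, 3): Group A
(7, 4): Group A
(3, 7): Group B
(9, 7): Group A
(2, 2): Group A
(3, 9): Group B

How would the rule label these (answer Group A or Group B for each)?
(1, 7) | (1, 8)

'Group A' ⟺ |first − second| ≤ 3.
(1, 7): |1−7| = 6 — does not pass, so Group B. (1, 8): |1−8| = 7 — does not pass, so Group B.

Group B, Group B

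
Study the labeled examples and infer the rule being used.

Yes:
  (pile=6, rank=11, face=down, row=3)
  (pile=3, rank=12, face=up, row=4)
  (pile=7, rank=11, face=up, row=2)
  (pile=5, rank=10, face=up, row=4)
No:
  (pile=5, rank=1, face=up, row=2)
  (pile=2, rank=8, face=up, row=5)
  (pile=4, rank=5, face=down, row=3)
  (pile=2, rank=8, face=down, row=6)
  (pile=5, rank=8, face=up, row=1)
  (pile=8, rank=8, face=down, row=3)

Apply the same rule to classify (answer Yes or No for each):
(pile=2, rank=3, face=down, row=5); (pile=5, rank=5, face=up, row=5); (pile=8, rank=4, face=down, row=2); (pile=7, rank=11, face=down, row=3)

No, No, No, Yes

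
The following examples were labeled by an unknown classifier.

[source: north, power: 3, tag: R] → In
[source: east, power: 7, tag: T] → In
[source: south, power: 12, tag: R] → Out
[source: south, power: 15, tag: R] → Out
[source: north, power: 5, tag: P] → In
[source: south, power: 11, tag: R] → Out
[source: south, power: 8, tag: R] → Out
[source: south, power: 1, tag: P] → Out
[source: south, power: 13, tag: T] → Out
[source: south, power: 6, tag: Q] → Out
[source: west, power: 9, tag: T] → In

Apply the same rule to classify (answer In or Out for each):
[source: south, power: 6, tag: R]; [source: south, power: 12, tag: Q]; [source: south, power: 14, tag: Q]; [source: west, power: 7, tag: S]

Comparing the two groups points to one rule — source is not south.
[source: south, power: 6, tag: R]: source is south, doesn't qualify → Out. [source: south, power: 12, tag: Q]: source is south, doesn't qualify → Out. [source: south, power: 14, tag: Q]: source is south, doesn't qualify → Out. [source: west, power: 7, tag: S]: source is west, has this property → In.

Out, Out, Out, In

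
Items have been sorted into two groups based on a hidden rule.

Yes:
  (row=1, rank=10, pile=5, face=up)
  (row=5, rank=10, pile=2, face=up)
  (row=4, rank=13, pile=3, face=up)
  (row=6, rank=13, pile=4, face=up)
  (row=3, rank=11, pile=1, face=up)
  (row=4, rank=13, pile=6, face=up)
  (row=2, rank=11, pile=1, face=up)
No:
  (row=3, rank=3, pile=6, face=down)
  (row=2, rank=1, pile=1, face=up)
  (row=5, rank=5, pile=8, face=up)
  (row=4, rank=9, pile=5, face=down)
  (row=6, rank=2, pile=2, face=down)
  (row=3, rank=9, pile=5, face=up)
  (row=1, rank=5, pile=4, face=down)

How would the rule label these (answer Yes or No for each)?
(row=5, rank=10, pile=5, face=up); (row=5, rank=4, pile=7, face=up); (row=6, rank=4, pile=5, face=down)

The simplest hypothesis consistent with all the labels is: rank ≥ 10.
Yes: (row=5, rank=10, pile=5, face=up), since rank = 10. No: (row=5, rank=4, pile=7, face=up), since rank = 4. No: (row=6, rank=4, pile=5, face=down), since rank = 4.

Yes, No, No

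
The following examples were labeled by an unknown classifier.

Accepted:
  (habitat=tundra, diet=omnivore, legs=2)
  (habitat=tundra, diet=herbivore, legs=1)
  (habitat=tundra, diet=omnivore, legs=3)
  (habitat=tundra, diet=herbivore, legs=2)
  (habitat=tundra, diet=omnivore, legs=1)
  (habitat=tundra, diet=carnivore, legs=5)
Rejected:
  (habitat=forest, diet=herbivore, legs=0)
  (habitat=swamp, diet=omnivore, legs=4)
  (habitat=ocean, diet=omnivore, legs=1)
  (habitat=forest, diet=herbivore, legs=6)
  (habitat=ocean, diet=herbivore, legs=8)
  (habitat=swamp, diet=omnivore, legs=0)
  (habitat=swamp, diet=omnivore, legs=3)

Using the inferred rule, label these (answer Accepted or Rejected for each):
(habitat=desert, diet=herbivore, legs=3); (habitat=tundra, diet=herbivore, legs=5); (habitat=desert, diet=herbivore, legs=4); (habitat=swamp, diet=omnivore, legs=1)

Rejected, Accepted, Rejected, Rejected

'Accepted' ⟺ habitat is tundra.
(habitat=desert, diet=herbivore, legs=3): habitat is desert — doesn't qualify, so Rejected.
(habitat=tundra, diet=herbivore, legs=5): habitat is tundra — has this property, so Accepted.
(habitat=desert, diet=herbivore, legs=4): habitat is desert — doesn't qualify, so Rejected.
(habitat=swamp, diet=omnivore, legs=1): habitat is swamp — doesn't qualify, so Rejected.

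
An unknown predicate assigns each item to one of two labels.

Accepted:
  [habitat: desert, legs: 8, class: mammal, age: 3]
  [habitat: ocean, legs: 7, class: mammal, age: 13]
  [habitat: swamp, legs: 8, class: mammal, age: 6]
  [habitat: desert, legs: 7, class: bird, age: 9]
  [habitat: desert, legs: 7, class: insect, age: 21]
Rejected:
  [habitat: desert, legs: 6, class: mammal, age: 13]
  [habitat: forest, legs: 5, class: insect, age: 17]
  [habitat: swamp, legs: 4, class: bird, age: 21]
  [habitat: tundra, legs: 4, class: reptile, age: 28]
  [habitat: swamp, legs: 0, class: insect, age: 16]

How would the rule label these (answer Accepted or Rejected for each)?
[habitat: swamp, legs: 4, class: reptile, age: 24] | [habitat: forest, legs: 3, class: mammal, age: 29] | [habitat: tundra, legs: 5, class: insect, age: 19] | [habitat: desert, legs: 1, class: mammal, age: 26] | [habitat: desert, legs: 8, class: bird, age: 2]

Rejected, Rejected, Rejected, Rejected, Accepted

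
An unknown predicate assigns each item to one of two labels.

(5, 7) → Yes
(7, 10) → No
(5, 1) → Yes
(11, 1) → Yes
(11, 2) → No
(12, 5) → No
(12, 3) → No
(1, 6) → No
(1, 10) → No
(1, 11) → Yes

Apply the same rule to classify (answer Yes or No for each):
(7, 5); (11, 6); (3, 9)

The pattern is that an item is 'Yes' exactly when: sum is even.
Yes: (7, 5), since 7+5 = 12. No: (11, 6), since 11+6 = 17. Yes: (3, 9), since 3+9 = 12.

Yes, No, Yes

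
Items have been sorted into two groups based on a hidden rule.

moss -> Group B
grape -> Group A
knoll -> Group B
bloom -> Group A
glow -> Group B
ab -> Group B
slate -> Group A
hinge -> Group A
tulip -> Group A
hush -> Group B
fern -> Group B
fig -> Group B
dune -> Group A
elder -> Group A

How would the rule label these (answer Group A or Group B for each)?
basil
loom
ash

Group A, Group A, Group B

'Group A' ⟺ has ≥ 2 vowels.
basil: 2 vowels — matches, so Group A.
loom: 2 vowels — matches, so Group A.
ash: 1 vowel — fails the rule, so Group B.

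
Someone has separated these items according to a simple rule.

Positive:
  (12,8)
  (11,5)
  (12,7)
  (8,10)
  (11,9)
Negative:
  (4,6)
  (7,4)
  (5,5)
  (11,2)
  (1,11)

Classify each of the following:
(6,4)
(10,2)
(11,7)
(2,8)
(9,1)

Negative, Negative, Positive, Negative, Negative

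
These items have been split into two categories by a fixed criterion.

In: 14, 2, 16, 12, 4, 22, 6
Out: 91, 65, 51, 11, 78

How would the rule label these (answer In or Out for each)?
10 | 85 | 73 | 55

In, Out, Out, Out

The classifier is using: even AND at most 22.
10: 10 is even, 10 ≤ 22 — checks out, so In. 85: 85 is odd, 85 > 22 — does not fit, so Out. 73: 73 is odd, 73 > 22 — does not fit, so Out. 55: 55 is odd, 55 > 22 — does not fit, so Out.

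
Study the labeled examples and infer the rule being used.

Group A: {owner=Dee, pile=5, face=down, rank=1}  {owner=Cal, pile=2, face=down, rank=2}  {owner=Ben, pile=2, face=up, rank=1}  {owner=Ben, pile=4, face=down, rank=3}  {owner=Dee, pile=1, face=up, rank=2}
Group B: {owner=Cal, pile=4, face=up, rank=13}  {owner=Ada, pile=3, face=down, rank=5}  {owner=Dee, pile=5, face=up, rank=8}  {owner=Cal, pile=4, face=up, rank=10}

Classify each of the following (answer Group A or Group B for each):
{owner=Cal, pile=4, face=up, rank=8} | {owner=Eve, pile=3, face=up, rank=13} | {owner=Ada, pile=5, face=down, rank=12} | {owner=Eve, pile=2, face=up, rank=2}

All 'Group A' examples share one property — rank ≤ 3 — and every 'Group B' example lacks it.
{owner=Cal, pile=4, face=up, rank=8}: rank = 8, doesn't match → Group B. {owner=Eve, pile=3, face=up, rank=13}: rank = 13, doesn't match → Group B. {owner=Ada, pile=5, face=down, rank=12}: rank = 12, doesn't match → Group B. {owner=Eve, pile=2, face=up, rank=2}: rank = 2, checks out → Group A.

Group B, Group B, Group B, Group A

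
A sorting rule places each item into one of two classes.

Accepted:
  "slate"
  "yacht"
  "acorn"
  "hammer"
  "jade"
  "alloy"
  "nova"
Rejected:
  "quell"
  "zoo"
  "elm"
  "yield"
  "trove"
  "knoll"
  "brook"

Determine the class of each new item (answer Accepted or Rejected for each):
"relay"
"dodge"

Accepted, Rejected

All 'Accepted' examples share one property — contains 'a' — and every 'Rejected' example lacks it.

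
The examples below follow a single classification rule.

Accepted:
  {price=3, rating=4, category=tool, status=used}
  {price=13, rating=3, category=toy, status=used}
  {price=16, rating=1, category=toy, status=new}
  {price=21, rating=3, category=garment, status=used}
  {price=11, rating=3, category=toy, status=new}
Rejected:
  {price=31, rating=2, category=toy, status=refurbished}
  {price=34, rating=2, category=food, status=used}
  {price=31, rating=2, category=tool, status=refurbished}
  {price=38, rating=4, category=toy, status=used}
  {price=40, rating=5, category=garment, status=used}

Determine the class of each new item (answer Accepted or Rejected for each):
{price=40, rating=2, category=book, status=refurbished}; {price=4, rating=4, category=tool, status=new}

Rejected, Accepted

A rule that fits every label: price ≤ 21 — true of each 'Accepted' example, false of each 'Rejected' one.
{price=40, rating=2, category=book, status=refurbished}: price = 40 — does not pass, so Rejected. {price=4, rating=4, category=tool, status=new}: price = 4 — fits, so Accepted.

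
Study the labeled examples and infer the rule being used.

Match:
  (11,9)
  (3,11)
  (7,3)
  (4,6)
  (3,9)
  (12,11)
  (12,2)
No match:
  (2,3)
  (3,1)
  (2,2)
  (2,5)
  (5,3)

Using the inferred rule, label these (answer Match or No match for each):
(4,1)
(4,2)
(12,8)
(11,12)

The pattern is that an item is 'Match' exactly when: sum ≥ 10.
(4,1): 4+1 = 5, fails the rule → No match. (4,2): 4+2 = 6, fails the rule → No match. (12,8): 12+8 = 20, satisfies this → Match. (11,12): 11+12 = 23, satisfies this → Match.

No match, No match, Match, Match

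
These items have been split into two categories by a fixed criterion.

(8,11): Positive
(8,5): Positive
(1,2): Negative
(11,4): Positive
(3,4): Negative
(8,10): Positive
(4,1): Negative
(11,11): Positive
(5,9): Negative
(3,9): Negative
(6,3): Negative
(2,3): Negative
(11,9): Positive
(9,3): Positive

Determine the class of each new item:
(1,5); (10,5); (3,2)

Negative, Positive, Negative

One predicate separates the groups cleanly: first ≥ 8.
(1,5): first 1, fails this test → Negative. (10,5): first 10, qualifies → Positive. (3,2): first 3, fails this test → Negative.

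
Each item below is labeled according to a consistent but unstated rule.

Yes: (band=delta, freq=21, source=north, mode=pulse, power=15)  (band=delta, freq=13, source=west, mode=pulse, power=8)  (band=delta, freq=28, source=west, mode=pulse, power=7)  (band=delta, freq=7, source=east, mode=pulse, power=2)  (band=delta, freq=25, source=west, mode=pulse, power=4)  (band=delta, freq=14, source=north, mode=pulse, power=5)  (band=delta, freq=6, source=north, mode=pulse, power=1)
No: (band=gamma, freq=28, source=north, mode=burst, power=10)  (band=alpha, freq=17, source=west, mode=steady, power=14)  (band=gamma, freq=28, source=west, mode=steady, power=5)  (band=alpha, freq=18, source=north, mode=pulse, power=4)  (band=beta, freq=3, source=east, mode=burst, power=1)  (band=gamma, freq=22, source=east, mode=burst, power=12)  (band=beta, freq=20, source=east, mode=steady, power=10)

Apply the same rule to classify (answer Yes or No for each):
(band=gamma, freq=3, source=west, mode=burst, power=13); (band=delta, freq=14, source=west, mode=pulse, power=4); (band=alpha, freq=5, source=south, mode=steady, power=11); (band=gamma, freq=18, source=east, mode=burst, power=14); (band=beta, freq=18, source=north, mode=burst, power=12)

'Yes' ⟺ band is delta.
(band=gamma, freq=3, source=west, mode=burst, power=13): band is gamma, does not satisfy this → No.
(band=delta, freq=14, source=west, mode=pulse, power=4): band is delta, matches → Yes.
(band=alpha, freq=5, source=south, mode=steady, power=11): band is alpha, does not satisfy this → No.
(band=gamma, freq=18, source=east, mode=burst, power=14): band is gamma, does not satisfy this → No.
(band=beta, freq=18, source=north, mode=burst, power=12): band is beta, does not satisfy this → No.

No, Yes, No, No, No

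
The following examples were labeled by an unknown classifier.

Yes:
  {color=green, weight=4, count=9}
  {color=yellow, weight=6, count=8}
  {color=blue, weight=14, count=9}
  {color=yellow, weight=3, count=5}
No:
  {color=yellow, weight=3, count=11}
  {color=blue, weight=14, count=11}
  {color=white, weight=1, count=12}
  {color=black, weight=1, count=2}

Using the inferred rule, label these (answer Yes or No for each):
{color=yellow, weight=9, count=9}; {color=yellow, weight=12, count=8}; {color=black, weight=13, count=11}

All 'Yes' examples share one property — count ≥ 5 AND count ≤ 9 — and every 'No' example lacks it.
{color=yellow, weight=9, count=9}: Yes (count = 9). {color=yellow, weight=12, count=8}: Yes (count = 8). {color=black, weight=13, count=11}: No (count = 11).

Yes, Yes, No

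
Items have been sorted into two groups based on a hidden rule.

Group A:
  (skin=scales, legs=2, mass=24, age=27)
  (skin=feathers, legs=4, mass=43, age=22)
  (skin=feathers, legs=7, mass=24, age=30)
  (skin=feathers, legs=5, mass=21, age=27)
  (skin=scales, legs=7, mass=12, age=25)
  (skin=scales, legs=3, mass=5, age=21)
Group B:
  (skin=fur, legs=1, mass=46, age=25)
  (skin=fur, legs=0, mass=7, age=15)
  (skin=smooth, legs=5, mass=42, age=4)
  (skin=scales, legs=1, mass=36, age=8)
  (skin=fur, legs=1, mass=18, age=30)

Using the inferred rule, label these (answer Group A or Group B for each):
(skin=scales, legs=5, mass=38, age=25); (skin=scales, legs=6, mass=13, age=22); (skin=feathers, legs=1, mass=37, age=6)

Group A, Group A, Group B

A rule that fits every label: legs ≥ 2 AND age ≥ 8 — true of each 'Group A' example, false of each 'Group B' one.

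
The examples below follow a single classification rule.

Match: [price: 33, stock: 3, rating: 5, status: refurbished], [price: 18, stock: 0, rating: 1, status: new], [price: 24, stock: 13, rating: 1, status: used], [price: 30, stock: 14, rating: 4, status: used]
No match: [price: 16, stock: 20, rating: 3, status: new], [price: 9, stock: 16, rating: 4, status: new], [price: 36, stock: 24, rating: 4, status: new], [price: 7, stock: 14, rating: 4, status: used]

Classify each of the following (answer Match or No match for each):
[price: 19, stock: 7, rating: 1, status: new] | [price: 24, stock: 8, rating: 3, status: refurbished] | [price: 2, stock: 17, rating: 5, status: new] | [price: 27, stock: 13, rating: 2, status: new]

Match, Match, No match, Match

The distinguishing property — stock ≤ 14 AND price ≥ 9 — holds for all the 'Match' cases and none of the 'No match' cases.
[price: 19, stock: 7, rating: 1, status: new]: stock = 7, price = 19, checks out → Match.
[price: 24, stock: 8, rating: 3, status: refurbished]: stock = 8, price = 24, checks out → Match.
[price: 2, stock: 17, rating: 5, status: new]: stock = 17, price = 2, doesn't match → No match.
[price: 27, stock: 13, rating: 2, status: new]: stock = 13, price = 27, checks out → Match.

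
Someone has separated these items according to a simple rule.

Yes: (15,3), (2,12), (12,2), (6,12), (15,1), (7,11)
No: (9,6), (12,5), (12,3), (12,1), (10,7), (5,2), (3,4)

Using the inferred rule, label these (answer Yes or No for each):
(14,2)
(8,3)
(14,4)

Yes, No, Yes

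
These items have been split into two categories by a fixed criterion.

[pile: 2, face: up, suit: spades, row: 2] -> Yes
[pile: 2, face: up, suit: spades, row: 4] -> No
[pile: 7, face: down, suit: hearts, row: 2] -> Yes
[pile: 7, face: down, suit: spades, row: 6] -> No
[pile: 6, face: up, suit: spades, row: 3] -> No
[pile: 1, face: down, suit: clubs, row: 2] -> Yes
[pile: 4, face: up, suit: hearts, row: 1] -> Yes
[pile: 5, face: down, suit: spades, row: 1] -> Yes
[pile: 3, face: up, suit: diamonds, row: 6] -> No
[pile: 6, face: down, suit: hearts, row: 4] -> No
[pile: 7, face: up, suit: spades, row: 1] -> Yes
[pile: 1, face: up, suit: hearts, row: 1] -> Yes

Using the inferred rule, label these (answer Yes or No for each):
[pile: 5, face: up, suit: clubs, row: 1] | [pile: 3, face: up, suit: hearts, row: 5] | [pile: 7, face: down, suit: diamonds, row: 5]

The classifier is using: row ≤ 2.
[pile: 5, face: up, suit: clubs, row: 1] — row = 1, hence Yes.
[pile: 3, face: up, suit: hearts, row: 5] — row = 5, hence No.
[pile: 7, face: down, suit: diamonds, row: 5] — row = 5, hence No.

Yes, No, No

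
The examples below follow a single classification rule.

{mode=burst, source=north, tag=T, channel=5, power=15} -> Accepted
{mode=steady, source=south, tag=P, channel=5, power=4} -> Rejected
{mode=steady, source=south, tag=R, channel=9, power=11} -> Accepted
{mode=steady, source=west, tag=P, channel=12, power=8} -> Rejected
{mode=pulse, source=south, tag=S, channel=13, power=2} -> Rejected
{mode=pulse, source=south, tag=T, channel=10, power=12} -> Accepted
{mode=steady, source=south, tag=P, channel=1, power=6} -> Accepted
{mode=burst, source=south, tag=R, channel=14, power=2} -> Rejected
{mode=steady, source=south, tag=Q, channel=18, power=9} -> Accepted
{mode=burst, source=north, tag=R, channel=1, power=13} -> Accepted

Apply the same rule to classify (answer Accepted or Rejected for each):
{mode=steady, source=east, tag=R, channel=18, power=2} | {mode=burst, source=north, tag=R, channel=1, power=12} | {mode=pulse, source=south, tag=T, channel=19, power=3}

Rejected, Accepted, Rejected

All 'Accepted' examples share one property — power = 6 OR power ≥ 9 — and every 'Rejected' example lacks it.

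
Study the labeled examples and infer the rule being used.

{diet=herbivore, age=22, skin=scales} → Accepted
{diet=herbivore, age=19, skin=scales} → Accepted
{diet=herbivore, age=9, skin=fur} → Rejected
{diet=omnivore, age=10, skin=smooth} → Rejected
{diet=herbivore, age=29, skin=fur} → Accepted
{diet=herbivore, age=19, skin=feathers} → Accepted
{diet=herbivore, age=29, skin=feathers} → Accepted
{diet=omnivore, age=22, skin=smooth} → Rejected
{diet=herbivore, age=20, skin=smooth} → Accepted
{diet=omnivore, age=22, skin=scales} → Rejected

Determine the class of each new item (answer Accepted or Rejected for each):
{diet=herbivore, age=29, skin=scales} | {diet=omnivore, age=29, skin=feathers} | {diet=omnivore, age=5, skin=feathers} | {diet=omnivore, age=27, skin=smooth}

Accepted, Rejected, Rejected, Rejected

The classifier is using: diet is herbivore AND age ≥ 10.
{diet=herbivore, age=29, skin=scales} — diet is herbivore, age = 29, hence Accepted.
{diet=omnivore, age=29, skin=feathers} — diet is omnivore, age = 29, hence Rejected.
{diet=omnivore, age=5, skin=feathers} — diet is omnivore, age = 5, hence Rejected.
{diet=omnivore, age=27, skin=smooth} — diet is omnivore, age = 27, hence Rejected.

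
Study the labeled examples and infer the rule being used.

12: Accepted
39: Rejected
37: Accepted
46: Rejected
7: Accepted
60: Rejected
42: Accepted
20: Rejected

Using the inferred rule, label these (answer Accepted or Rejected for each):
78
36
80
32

The pattern is that an item is 'Accepted' exactly when: ≡ 2 (mod 5).
78 — 78 mod 5 = 3, hence Rejected. 36 — 36 mod 5 = 1, hence Rejected. 80 — 80 mod 5 = 0, hence Rejected. 32 — 32 mod 5 = 2, hence Accepted.

Rejected, Rejected, Rejected, Accepted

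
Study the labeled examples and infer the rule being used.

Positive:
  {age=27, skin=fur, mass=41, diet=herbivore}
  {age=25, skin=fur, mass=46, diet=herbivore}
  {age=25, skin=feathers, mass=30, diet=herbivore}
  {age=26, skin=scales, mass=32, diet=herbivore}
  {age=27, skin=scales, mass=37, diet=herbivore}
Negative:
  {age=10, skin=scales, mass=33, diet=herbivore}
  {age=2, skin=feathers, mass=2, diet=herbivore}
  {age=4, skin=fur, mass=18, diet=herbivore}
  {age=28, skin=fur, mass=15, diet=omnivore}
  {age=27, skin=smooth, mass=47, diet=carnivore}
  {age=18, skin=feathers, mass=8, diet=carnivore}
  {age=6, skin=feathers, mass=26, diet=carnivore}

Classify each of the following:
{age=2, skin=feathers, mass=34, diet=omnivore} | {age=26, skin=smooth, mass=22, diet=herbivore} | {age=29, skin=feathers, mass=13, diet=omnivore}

Rule: diet is herbivore AND age ≥ 18. This holds for each 'Positive' example and fails for each 'Negative' one.
{age=2, skin=feathers, mass=34, diet=omnivore} — diet is omnivore, age = 2, hence Negative. {age=26, skin=smooth, mass=22, diet=herbivore} — diet is herbivore, age = 26, hence Positive. {age=29, skin=feathers, mass=13, diet=omnivore} — diet is omnivore, age = 29, hence Negative.

Negative, Positive, Negative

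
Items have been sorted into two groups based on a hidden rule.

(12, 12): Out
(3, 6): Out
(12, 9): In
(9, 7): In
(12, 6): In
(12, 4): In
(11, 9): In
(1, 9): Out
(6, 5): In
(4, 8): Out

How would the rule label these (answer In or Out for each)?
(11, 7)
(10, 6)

In, In

A rule that fits every label: first > second — true of each 'In' example, false of each 'Out' one.
In: (11, 7), since 11 > 7. In: (10, 6), since 10 > 6.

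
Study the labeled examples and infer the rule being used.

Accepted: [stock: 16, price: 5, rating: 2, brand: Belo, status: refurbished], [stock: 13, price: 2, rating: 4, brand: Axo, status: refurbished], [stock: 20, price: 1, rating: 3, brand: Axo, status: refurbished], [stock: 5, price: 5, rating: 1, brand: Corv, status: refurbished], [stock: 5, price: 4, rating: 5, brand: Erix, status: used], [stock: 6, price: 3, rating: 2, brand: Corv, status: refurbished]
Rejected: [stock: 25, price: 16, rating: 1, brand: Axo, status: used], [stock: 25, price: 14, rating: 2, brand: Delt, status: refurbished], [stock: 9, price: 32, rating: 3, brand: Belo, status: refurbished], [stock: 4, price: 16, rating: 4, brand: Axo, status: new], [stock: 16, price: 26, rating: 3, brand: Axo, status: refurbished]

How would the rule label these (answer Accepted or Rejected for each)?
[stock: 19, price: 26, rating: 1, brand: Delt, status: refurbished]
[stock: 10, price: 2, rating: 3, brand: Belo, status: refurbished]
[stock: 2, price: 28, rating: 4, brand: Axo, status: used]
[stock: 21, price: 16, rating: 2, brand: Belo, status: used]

Every 'Accepted' example satisfies: price ≤ 5. None of the 'Rejected' examples do.
[stock: 19, price: 26, rating: 1, brand: Delt, status: refurbished]: price = 26, doesn't match → Rejected. [stock: 10, price: 2, rating: 3, brand: Belo, status: refurbished]: price = 2, fits → Accepted. [stock: 2, price: 28, rating: 4, brand: Axo, status: used]: price = 28, doesn't match → Rejected. [stock: 21, price: 16, rating: 2, brand: Belo, status: used]: price = 16, doesn't match → Rejected.

Rejected, Accepted, Rejected, Rejected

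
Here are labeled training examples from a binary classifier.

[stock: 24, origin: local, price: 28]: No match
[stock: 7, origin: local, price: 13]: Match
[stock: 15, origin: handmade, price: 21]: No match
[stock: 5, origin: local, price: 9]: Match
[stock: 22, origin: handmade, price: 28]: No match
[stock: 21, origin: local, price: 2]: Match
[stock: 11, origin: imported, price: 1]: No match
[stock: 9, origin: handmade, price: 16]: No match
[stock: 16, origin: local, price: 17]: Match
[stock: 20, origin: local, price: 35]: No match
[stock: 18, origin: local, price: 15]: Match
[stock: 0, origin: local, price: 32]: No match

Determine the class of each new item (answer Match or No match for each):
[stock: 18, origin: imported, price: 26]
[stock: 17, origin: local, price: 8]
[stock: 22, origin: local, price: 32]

No match, Match, No match

A rule that fits every label: origin is local AND price ≤ 17 — true of each 'Match' example, false of each 'No match' one.
[stock: 18, origin: imported, price: 26]: origin is imported, price = 26 — doesn't qualify, so No match. [stock: 17, origin: local, price: 8]: origin is local, price = 8 — satisfies this, so Match. [stock: 22, origin: local, price: 32]: origin is local, price = 32 — doesn't qualify, so No match.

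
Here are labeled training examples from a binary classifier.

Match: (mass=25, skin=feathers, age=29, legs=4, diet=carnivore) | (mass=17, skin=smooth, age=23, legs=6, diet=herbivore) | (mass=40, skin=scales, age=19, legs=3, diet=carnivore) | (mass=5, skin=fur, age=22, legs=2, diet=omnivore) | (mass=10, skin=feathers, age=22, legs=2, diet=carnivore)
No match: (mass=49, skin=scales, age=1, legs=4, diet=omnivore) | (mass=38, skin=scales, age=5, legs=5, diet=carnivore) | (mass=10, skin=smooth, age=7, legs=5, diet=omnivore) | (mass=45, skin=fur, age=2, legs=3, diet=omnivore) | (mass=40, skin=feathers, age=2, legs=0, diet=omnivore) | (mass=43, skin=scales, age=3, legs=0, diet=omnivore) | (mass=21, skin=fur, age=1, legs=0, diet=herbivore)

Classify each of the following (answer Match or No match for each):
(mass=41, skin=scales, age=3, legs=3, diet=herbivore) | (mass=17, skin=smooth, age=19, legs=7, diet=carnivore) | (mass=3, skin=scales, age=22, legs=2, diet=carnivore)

The simplest hypothesis consistent with all the labels is: age ≥ 19.
(mass=41, skin=scales, age=3, legs=3, diet=herbivore): No match (age = 3).
(mass=17, skin=smooth, age=19, legs=7, diet=carnivore): Match (age = 19).
(mass=3, skin=scales, age=22, legs=2, diet=carnivore): Match (age = 22).

No match, Match, Match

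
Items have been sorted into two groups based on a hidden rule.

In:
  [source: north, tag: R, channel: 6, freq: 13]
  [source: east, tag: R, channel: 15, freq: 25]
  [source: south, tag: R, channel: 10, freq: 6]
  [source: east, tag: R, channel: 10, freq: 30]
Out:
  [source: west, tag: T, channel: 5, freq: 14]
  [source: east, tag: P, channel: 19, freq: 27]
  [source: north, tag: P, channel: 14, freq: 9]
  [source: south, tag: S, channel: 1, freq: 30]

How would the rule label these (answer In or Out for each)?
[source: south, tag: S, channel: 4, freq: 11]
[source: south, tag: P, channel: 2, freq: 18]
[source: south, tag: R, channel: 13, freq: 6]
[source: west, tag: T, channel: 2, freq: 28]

All 'In' examples share one property — tag is R — and every 'Out' example lacks it.
[source: south, tag: S, channel: 4, freq: 11] — tag is S, hence Out.
[source: south, tag: P, channel: 2, freq: 18] — tag is P, hence Out.
[source: south, tag: R, channel: 13, freq: 6] — tag is R, hence In.
[source: west, tag: T, channel: 2, freq: 28] — tag is T, hence Out.

Out, Out, In, Out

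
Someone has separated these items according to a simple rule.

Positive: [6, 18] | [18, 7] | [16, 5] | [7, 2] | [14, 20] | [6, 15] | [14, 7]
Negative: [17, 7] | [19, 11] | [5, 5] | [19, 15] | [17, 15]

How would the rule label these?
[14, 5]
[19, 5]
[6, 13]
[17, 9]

Positive, Negative, Positive, Negative

Looking at the examples, the only property every 'Positive' case has and every 'Negative' case lacks is: product is even.
[14, 5] → 14·5 = 70 → Positive. [19, 5] → 19·5 = 95 → Negative. [6, 13] → 6·13 = 78 → Positive. [17, 9] → 17·9 = 153 → Negative.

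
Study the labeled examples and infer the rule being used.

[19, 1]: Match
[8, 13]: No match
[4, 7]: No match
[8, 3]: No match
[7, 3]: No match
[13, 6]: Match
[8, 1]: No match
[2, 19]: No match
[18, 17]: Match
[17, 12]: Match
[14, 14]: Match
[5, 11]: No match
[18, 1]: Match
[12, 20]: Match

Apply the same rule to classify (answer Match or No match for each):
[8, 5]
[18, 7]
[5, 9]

The classifier is using: first ≥ 11.
[8, 5] — first 8, hence No match.
[18, 7] — first 18, hence Match.
[5, 9] — first 5, hence No match.

No match, Match, No match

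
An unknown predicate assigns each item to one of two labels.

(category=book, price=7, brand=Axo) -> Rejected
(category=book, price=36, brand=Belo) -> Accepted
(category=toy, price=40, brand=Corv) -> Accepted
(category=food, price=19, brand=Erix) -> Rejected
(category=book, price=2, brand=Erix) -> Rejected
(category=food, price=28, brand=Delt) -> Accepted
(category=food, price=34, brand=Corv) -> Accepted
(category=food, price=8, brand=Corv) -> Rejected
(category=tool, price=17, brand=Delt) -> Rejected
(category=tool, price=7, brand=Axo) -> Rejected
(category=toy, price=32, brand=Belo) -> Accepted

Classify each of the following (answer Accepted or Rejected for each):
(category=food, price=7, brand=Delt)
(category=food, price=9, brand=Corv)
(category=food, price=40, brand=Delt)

A rule that fits every label: price ≥ 28 — true of each 'Accepted' example, false of each 'Rejected' one.

Rejected, Rejected, Accepted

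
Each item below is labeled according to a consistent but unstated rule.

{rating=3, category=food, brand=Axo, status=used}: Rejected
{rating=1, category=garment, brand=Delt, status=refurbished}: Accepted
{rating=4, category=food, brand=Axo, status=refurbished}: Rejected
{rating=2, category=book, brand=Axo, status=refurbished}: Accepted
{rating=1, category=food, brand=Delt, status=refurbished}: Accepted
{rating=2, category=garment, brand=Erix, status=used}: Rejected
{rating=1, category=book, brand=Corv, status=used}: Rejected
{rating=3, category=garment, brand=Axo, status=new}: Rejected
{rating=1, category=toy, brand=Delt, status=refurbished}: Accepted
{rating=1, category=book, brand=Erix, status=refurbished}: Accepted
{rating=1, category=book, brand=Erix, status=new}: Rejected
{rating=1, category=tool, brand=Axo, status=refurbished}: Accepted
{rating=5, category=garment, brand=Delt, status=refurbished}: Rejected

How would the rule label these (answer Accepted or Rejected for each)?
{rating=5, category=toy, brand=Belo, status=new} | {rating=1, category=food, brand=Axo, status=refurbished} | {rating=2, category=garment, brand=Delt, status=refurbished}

Rejected, Accepted, Accepted

Every 'Accepted' example satisfies: status is refurbished AND rating ≤ 2. None of the 'Rejected' examples do.
{rating=5, category=toy, brand=Belo, status=new}: status is new, rating = 5 — lacks this property, so Rejected.
{rating=1, category=food, brand=Axo, status=refurbished}: status is refurbished, rating = 1 — qualifies, so Accepted.
{rating=2, category=garment, brand=Delt, status=refurbished}: status is refurbished, rating = 2 — qualifies, so Accepted.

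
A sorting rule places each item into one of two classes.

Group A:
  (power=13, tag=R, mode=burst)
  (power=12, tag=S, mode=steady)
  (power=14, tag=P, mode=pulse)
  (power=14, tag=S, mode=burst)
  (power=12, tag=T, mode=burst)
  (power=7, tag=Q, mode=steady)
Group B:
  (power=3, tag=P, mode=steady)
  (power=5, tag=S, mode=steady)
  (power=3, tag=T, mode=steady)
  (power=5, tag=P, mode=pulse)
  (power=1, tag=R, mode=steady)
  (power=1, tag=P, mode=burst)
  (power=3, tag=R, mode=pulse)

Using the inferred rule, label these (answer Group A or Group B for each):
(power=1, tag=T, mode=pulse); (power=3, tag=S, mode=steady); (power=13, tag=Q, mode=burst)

The common property of the 'Group A' items is: power ≥ 7. No 'Group B' item has it.
(power=1, tag=T, mode=pulse) — power = 1, hence Group B.
(power=3, tag=S, mode=steady) — power = 3, hence Group B.
(power=13, tag=Q, mode=burst) — power = 13, hence Group A.

Group B, Group B, Group A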